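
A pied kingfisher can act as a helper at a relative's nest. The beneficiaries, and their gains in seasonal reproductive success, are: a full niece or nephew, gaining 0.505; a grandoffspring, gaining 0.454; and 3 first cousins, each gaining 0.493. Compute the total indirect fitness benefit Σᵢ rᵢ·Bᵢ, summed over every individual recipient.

r to a full niece or nephew = 1/4 (full aunt/uncle↔niece/nephew: two paths of length 3 through the shared grandparent pair: r = 2·(1/2)^3 = 1/4).
r to a grandoffspring = 1/4 (two parent–offspring links: r = (1/2)^2 = 1/4).
r to a first cousin = 0.125 (first cousins share one grandparent pair — two paths of length 4: r = 2·(1/2)^4 = 1/8).
Summing one r·B term per recipient: 1·0.25·0.505 + 1·0.25·0.454 + 3·0.125·0.493 = 0.424625.

0.424625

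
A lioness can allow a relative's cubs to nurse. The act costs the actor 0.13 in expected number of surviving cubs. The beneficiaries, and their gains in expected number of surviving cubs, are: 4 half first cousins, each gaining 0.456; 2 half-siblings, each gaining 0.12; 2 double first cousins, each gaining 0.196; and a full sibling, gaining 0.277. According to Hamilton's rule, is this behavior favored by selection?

Hamilton's rule: the trait is favored when the sum of r·B over every recipient exceeds the actor's cost C.
r to a half first cousin = 0.0625 (half first cousins share one grandparent — one path of length 4: r = (1/2)^4 = 1/16).
r to a half-sibling = 0.25 (half-sibs share one parent — one path of length 2: r = (1/2)^2 = 1/4).
r to a double first cousin = 0.25 (double first cousins share both grandparent pairs — four paths of length 4: r = 4·(1/2)^4 = 1/4).
r to a full sibling = 1/2 (full sibs share both parents — two paths of length 2: r = 2·(1/2)^2 = 1/2).
Summing one r·B term per recipient: 4·0.0625·0.456 + 2·0.25·0.12 + 2·0.25·0.196 + 1·0.5·0.277 = 0.4105.
0.4105 > 0.13: the indirect benefit exceeds the cost.

Yes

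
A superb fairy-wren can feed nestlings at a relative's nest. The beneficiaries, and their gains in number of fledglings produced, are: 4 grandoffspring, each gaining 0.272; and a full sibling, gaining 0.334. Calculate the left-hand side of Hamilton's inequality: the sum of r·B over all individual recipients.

0.439

r to a grandoffspring = 1/4 (two parent–offspring links: r = (1/2)^2 = 1/4).
r to a full sibling = 0.5 (full sibs share both parents — two paths of length 2: r = 2·(1/2)^2 = 1/2).
Summing one r·B term per recipient: 4·0.25·0.272 + 1·0.5·0.334 = 0.439.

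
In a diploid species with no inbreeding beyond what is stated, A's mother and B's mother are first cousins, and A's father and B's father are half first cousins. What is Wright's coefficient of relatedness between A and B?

0.046875

Independent pedigree routes through distinct common ancestors add.
A and B are related in two ways: second cousins through their mothers (r = 1/32) and half second cousins through their fathers (r = 1/64).
r = 1/32 + 1/64 = 0.046875.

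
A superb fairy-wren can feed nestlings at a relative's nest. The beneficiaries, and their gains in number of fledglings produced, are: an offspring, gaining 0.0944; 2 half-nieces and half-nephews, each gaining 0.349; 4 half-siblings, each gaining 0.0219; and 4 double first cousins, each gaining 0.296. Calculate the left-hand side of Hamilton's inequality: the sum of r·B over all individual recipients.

0.45235

r to an offspring = 0.5 (one parent–offspring link: r = (1/2)^1 = 1/2).
r to a half-niece or half-nephew = 0.125 (half-aunt/uncle↔niece/nephew: one path of length 3: r = (1/2)^3 = 1/8).
r to a half-sibling = 0.25 (half-sibs share one parent — one path of length 2: r = (1/2)^2 = 1/4).
r to a double first cousin = 0.25 (double first cousins share both grandparent pairs — four paths of length 4: r = 4·(1/2)^4 = 1/4).
Summing one r·B term per recipient: 1·0.5·0.0944 + 2·0.125·0.349 + 4·0.25·0.0219 + 4·0.25·0.296 = 0.45235.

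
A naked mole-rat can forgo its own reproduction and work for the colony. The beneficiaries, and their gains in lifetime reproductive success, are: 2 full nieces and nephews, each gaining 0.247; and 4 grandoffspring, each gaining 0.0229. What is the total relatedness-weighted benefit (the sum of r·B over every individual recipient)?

0.1464

r to a full niece or nephew = 1/4 (full aunt/uncle↔niece/nephew: two paths of length 3 through the shared grandparent pair: r = 2·(1/2)^3 = 1/4).
r to a grandoffspring = 1/4 (two parent–offspring links: r = (1/2)^2 = 1/4).
Summing one r·B term per recipient: 2·0.25·0.247 + 4·0.25·0.0229 = 0.1464.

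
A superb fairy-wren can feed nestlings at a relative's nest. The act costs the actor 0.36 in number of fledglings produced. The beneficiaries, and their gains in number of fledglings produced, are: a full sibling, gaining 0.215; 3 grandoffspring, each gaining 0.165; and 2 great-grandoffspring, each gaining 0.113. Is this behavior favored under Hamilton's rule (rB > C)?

Hamilton's rule: the trait is favored when the sum of r·B over every recipient exceeds the actor's cost C.
r to a full sibling = 0.5 (full sibs share both parents — two paths of length 2: r = 2·(1/2)^2 = 1/2).
r to a grandoffspring = 0.25 (two parent–offspring links: r = (1/2)^2 = 1/4).
r to a great-grandoffspring = 1/8 (three parent–offspring links: r = (1/2)^3 = 1/8).
Summing one r·B term per recipient: 1·0.5·0.215 + 3·0.25·0.165 + 2·0.125·0.113 = 0.2595.
0.2595 < 0.36: the indirect benefit is less than the cost.

No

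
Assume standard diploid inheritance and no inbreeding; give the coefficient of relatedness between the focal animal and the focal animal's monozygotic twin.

1

Each parent–offspring link contributes a factor of 1/2, and independent paths through distinct common ancestors add.
Monozygotic twins share every allele identical by descent: r = 1.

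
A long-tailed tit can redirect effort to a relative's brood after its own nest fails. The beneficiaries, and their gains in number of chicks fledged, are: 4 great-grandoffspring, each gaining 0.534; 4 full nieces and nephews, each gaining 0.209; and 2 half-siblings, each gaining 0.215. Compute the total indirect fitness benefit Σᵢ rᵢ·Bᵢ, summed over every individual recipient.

r to a great-grandoffspring = 0.125 (three parent–offspring links: r = (1/2)^3 = 1/8).
r to a full niece or nephew = 0.25 (full aunt/uncle↔niece/nephew: two paths of length 3 through the shared grandparent pair: r = 2·(1/2)^3 = 1/4).
r to a half-sibling = 0.25 (half-sibs share one parent — one path of length 2: r = (1/2)^2 = 1/4).
Summing one r·B term per recipient: 4·0.125·0.534 + 4·0.25·0.209 + 2·0.25·0.215 = 0.5835.

0.5835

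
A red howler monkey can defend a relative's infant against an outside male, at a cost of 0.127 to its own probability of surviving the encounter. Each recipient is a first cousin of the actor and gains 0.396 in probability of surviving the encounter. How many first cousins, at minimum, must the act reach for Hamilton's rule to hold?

r to a first cousin = 0.125 (first cousins share one grandparent pair — two paths of length 4: r = 2·(1/2)^4 = 1/8).
Hamilton's rule: n·r·B > C  ⇒  n > C/(r·B) = 0.127/(0.125·0.396) = 2.566.
The smallest integer exceeding 2.566 is 3.

3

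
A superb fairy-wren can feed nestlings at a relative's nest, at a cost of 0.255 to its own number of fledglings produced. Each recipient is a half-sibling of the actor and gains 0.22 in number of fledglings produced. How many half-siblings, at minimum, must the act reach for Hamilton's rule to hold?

r to a half-sibling = 1/4 (half-sibs share one parent — one path of length 2: r = (1/2)^2 = 1/4).
Hamilton's rule: n·r·B > C  ⇒  n > C/(r·B) = 0.255/(0.25·0.22) = 4.636.
The smallest integer exceeding 4.636 is 5.

5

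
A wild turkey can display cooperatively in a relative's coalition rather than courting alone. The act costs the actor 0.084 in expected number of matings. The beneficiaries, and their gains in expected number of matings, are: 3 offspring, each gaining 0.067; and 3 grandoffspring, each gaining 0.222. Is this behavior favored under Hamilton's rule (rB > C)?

Yes

Hamilton's rule: the trait is favored when the sum of r·B over every recipient exceeds the actor's cost C.
r to an offspring = 0.5 (one parent–offspring link: r = (1/2)^1 = 1/2).
r to a grandoffspring = 1/4 (two parent–offspring links: r = (1/2)^2 = 1/4).
Summing one r·B term per recipient: 3·0.5·0.067 + 3·0.25·0.222 = 0.267.
0.267 > 0.084: the indirect benefit exceeds the cost.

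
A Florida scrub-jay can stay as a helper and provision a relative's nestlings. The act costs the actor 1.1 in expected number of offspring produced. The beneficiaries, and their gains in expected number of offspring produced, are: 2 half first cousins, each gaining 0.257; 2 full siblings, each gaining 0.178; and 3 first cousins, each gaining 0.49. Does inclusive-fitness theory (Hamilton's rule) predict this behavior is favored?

Hamilton's rule: the trait is favored when the sum of r·B over every recipient exceeds the actor's cost C.
r to a half first cousin = 0.0625 (half first cousins share one grandparent — one path of length 4: r = (1/2)^4 = 1/16).
r to a full sibling = 0.5 (full sibs share both parents — two paths of length 2: r = 2·(1/2)^2 = 1/2).
r to a first cousin = 1/8 (first cousins share one grandparent pair — two paths of length 4: r = 2·(1/2)^4 = 1/8).
Summing one r·B term per recipient: 2·0.0625·0.257 + 2·0.5·0.178 + 3·0.125·0.49 = 0.393875.
0.393875 < 1.1: the indirect benefit is less than the cost.

No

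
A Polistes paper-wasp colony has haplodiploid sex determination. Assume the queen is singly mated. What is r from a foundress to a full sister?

0.75

Haplodiploid full sisters inherit their father's entire haploid genome identically (contributing 1/2) and on average half of their mother's contribution (1/2 · 1/2 = 1/4); r = 1/2 + 1/4 = 3/4.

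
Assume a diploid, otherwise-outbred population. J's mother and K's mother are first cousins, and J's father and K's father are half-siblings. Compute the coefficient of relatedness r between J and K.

Relatedness sums over independent paths through distinct common ancestors.
J and K are related in two ways: second cousins through their mothers (r = 1/32) and half first cousins through their fathers (r = 1/16).
r = 1/32 + 1/16 = 3/32 = 0.09375.

0.09375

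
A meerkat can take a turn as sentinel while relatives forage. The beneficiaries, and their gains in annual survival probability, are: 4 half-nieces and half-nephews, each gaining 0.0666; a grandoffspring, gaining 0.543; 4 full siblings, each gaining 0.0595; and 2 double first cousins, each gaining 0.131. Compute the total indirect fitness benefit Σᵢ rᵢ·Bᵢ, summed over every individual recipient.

r to a half-niece or half-nephew = 0.125 (half-aunt/uncle↔niece/nephew: one path of length 3: r = (1/2)^3 = 1/8).
r to a grandoffspring = 0.25 (two parent–offspring links: r = (1/2)^2 = 1/4).
r to a full sibling = 0.5 (full sibs share both parents — two paths of length 2: r = 2·(1/2)^2 = 1/2).
r to a double first cousin = 0.25 (double first cousins share both grandparent pairs — four paths of length 4: r = 4·(1/2)^4 = 1/4).
Summing one r·B term per recipient: 4·0.125·0.0666 + 1·0.25·0.543 + 4·0.5·0.0595 + 2·0.25·0.131 = 0.35355.

0.35355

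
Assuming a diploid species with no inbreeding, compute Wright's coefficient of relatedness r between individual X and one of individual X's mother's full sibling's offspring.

Each parent–offspring link contributes a factor of 1/2, and independent paths through distinct common ancestors add.
First cousins share one grandparent pair — two paths of length 4: r = 2·(1/2)^4 = 1/8.

0.125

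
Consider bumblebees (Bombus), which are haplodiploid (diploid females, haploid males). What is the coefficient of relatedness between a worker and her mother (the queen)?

0.5

One meiotic link between diploid queen and diploid daughter: r = 1/2.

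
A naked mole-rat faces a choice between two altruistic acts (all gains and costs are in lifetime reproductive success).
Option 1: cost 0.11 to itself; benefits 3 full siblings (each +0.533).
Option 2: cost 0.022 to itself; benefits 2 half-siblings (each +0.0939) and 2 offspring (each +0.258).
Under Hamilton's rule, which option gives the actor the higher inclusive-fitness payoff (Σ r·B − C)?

Option 1

Option 1: r to a full sibling = 0.5.
Option 1: Σ r·B − C = (3·0.5·0.533) − 0.11 = 0.6895.
Option 2: r to a half-sibling = 0.25.
Option 2: r to an offspring = 0.5.
Option 2: Σ r·B − C = (2·0.25·0.0939 + 2·0.5·0.258) − 0.022 = 0.28295.
Option 1 has the higher net inclusive-fitness payoff.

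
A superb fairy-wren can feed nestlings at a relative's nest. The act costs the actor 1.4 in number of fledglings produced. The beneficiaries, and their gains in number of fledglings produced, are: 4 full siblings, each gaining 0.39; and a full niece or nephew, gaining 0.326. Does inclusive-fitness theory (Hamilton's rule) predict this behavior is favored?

No

Hamilton's rule: the trait is favored when the sum of r·B over every recipient exceeds the actor's cost C.
r to a full sibling = 1/2 (full sibs share both parents — two paths of length 2: r = 2·(1/2)^2 = 1/2).
r to a full niece or nephew = 0.25 (full aunt/uncle↔niece/nephew: two paths of length 3 through the shared grandparent pair: r = 2·(1/2)^3 = 1/4).
Summing one r·B term per recipient: 4·0.5·0.39 + 1·0.25·0.326 = 0.8615.
0.8615 < 1.4: the indirect benefit is less than the cost.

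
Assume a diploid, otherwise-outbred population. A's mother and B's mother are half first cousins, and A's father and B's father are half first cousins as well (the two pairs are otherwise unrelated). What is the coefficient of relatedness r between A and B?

0.03125

With two independent routes of shared ancestry, r is the sum of the two contributions.
A and B are related in two ways: half second cousins through their mothers (r = 1/64) and half second cousins through their fathers (r = 1/64).
r = 1/64 + 1/64 = 1/32 = 0.03125.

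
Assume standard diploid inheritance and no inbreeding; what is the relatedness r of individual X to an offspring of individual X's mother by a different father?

0.25

Each parent–offspring link contributes a factor of 1/2, and independent paths through distinct common ancestors add.
Half-sibs share one parent — one path of length 2: r = (1/2)^2 = 1/4.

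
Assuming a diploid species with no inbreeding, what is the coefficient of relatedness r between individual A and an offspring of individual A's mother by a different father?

Each parent–offspring link contributes a factor of 1/2, and independent paths through distinct common ancestors add.
Half-sibs share one parent — one path of length 2: r = (1/2)^2 = 1/4.

0.25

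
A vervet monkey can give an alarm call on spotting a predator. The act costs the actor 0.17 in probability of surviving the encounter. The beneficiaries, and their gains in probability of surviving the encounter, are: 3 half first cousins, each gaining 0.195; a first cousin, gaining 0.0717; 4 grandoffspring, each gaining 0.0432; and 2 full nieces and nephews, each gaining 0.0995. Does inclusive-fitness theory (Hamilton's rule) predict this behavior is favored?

No

Hamilton's rule: the trait is favored when the sum of r·B over every recipient exceeds the actor's cost C.
r to a half first cousin = 1/16 (half first cousins share one grandparent — one path of length 4: r = (1/2)^4 = 1/16).
r to a first cousin = 1/8 (first cousins share one grandparent pair — two paths of length 4: r = 2·(1/2)^4 = 1/8).
r to a grandoffspring = 1/4 (two parent–offspring links: r = (1/2)^2 = 1/4).
r to a full niece or nephew = 0.25 (full aunt/uncle↔niece/nephew: two paths of length 3 through the shared grandparent pair: r = 2·(1/2)^3 = 1/4).
Summing one r·B term per recipient: 3·0.0625·0.195 + 1·0.125·0.0717 + 4·0.25·0.0432 + 2·0.25·0.0995 = 0.138475.
0.138475 < 0.17: the indirect benefit is less than the cost.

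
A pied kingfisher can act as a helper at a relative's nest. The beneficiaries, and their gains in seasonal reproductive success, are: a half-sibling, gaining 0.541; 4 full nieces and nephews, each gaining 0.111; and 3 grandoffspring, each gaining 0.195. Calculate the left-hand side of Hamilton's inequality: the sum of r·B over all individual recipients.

r to a half-sibling = 0.25 (half-sibs share one parent — one path of length 2: r = (1/2)^2 = 1/4).
r to a full niece or nephew = 1/4 (full aunt/uncle↔niece/nephew: two paths of length 3 through the shared grandparent pair: r = 2·(1/2)^3 = 1/4).
r to a grandoffspring = 1/4 (two parent–offspring links: r = (1/2)^2 = 1/4).
Summing one r·B term per recipient: 1·0.25·0.541 + 4·0.25·0.111 + 3·0.25·0.195 = 0.3925.

0.3925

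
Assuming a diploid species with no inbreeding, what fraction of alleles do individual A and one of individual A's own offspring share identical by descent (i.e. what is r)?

Each parent–offspring link contributes a factor of 1/2, and independent paths through distinct common ancestors add.
One parent–offspring link: r = (1/2)^1 = 1/2.

0.5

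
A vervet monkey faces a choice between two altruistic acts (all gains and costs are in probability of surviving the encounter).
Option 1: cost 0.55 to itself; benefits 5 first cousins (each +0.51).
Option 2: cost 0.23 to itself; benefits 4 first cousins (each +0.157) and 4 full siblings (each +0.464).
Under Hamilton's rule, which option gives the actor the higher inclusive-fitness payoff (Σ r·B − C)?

Option 2

Option 1: r to a first cousin = 0.125.
Option 1: Σ r·B − C = (5·0.125·0.51) − 0.55 = -0.23125.
Option 2: r to a first cousin = 0.125.
Option 2: r to a full sibling = 0.5.
Option 2: Σ r·B − C = (4·0.125·0.157 + 4·0.5·0.464) − 0.23 = 0.7765.
Option 2 has the higher net inclusive-fitness payoff.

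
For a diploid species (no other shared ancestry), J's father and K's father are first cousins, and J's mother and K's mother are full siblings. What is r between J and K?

0.15625

Relatedness sums over independent paths through distinct common ancestors.
J and K are related in two ways: second cousins through their fathers (r = 1/32) and first cousins through their mothers (r = 1/8).
r = 1/32 + 1/8 = 5/32 = 0.15625.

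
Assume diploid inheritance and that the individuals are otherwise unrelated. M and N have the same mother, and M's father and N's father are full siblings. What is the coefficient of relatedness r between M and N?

0.375

Relatedness sums over independent paths through distinct common ancestors.
M and N are related in two ways: half-sibs through their shared mother (r = 1/4) and first cousins through their fathers (r = 1/8).
r = 1/4 + 1/8 = 3/8 = 0.375.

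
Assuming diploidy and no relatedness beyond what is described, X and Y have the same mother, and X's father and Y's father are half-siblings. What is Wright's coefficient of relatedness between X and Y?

0.3125

With two independent routes of shared ancestry, r is the sum of the two contributions.
X and Y are related in two ways: half-sibs through their shared mother (r = 1/4) and half first cousins through their fathers (r = 1/16).
r = 1/4 + 1/16 = 5/16 = 0.3125.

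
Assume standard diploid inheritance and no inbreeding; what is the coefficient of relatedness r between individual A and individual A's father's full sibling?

0.25

Each parent–offspring link contributes a factor of 1/2, and independent paths through distinct common ancestors add.
Full aunt/uncle↔niece/nephew: two paths of length 3 through the shared grandparent pair: r = 2·(1/2)^3 = 1/4.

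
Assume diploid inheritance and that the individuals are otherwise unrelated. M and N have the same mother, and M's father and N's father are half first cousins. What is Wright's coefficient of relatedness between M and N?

0.265625

Independent pedigree routes through distinct common ancestors add.
M and N are related in two ways: half-sibs through their shared mother (r = 1/4) and half second cousins through their fathers (r = 1/64).
r = 1/4 + 1/64 = 17/64 = 0.265625.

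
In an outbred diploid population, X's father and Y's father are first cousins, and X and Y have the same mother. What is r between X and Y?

Wright's path rule: contributions from independent ancestry routes add.
X and Y are related in two ways: second cousins through their fathers (r = 1/32) and half-sibs through their shared mother (r = 1/4).
r = 1/32 + 1/4 = 0.28125.

0.28125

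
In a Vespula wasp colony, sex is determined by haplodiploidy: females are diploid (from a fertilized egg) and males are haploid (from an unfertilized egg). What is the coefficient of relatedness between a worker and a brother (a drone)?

Her haploid brother carries none of their father's genes and a random half of their mother's genome; that half matches the maternal half of her own genome with probability 1/2: r = 1/2 · 1/2 = 1/4.

0.25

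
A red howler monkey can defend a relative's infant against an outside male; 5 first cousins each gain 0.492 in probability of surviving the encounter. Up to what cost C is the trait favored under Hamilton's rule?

0.3075

r to a first cousin = 0.125 (first cousins share one grandparent pair — two paths of length 4: r = 2·(1/2)^4 = 1/8).
Hamilton's rule: n·r·B > C, so the trait is favored while C < n·r·B = 5·0.125·0.492 = 0.3075.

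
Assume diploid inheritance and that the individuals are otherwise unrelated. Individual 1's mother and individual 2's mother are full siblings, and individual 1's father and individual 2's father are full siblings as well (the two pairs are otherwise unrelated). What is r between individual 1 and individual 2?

0.25

With two independent routes of shared ancestry, r is the sum of the two contributions.
Individual 1 and individual 2 are related in two ways: first cousins through their mothers (r = 1/8) and first cousins through their fathers (r = 1/8) — i.e. double first cousins.
r = 1/8 + 1/8 = 1/4 = 0.25.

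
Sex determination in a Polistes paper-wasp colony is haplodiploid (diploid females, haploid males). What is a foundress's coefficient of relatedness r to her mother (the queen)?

One meiotic link between diploid queen and diploid daughter: r = 1/2.

0.5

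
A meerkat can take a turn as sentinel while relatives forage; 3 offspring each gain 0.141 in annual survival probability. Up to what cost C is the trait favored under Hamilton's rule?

r to an offspring = 1/2 (one parent–offspring link: r = (1/2)^1 = 1/2).
Hamilton's rule: n·r·B > C, so the trait is favored while C < n·r·B = 3·0.5·0.141 = 0.2115.

0.2115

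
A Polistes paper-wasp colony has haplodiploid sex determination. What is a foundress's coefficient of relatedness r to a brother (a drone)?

0.25

Her haploid brother carries none of their father's genes and a random half of their mother's genome; that half matches the maternal half of her own genome with probability 1/2: r = 1/2 · 1/2 = 1/4.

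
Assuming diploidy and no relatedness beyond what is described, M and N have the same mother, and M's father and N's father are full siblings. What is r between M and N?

With two independent routes of shared ancestry, r is the sum of the two contributions.
M and N are related in two ways: half-sibs through their shared mother (r = 1/4) and first cousins through their fathers (r = 1/8).
r = 1/4 + 1/8 = 0.375.

0.375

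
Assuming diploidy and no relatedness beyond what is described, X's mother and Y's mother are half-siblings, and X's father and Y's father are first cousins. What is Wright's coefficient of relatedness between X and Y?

0.09375

Relatedness sums over independent paths through distinct common ancestors.
X and Y are related in two ways: half first cousins through their mothers (r = 1/16) and second cousins through their fathers (r = 1/32).
r = 1/16 + 1/32 = 3/32 = 0.09375.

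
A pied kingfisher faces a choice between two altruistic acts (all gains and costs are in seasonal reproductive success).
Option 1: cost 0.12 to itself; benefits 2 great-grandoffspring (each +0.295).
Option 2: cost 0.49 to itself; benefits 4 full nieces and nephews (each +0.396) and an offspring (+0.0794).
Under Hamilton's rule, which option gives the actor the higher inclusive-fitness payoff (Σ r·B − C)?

Option 1

Option 1: r to a great-grandoffspring = 0.125.
Option 1: Σ r·B − C = (2·0.125·0.295) − 0.12 = -0.04625.
Option 2: r to a full niece or nephew = 0.25.
Option 2: r to an offspring = 0.5.
Option 2: Σ r·B − C = (4·0.25·0.396 + 1·0.5·0.0794) − 0.49 = -0.0543.
Option 1 has the higher net inclusive-fitness payoff.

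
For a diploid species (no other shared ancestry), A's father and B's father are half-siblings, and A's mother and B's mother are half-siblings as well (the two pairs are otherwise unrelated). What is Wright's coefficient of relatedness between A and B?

0.125

With two independent routes of shared ancestry, r is the sum of the two contributions.
A and B are related in two ways: half first cousins through their fathers (r = 1/16) and half first cousins through their mothers (r = 1/16).
r = 1/16 + 1/16 = 1/8 = 0.125.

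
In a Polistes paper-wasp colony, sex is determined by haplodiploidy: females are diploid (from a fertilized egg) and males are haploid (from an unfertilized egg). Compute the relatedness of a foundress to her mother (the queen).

0.5

One meiotic link between diploid queen and diploid daughter: r = 1/2.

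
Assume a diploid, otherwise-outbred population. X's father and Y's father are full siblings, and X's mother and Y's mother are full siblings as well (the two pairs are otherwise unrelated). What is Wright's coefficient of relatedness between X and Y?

0.25

Wright's path rule: contributions from independent ancestry routes add.
X and Y are related in two ways: first cousins through their fathers (r = 1/8) and first cousins through their mothers (r = 1/8) — i.e. double first cousins.
r = 1/8 + 1/8 = 0.25.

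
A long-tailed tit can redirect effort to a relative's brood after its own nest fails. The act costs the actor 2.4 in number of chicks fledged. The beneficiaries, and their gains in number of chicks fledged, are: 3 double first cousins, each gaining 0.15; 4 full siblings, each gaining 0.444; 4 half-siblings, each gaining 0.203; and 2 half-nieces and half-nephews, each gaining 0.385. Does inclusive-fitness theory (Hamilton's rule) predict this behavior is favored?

Hamilton's rule: the trait is favored when the sum of r·B over every recipient exceeds the actor's cost C.
r to a double first cousin = 1/4 (double first cousins share both grandparent pairs — four paths of length 4: r = 4·(1/2)^4 = 1/4).
r to a full sibling = 1/2 (full sibs share both parents — two paths of length 2: r = 2·(1/2)^2 = 1/2).
r to a half-sibling = 1/4 (half-sibs share one parent — one path of length 2: r = (1/2)^2 = 1/4).
r to a half-niece or half-nephew = 0.125 (half-aunt/uncle↔niece/nephew: one path of length 3: r = (1/2)^3 = 1/8).
Summing one r·B term per recipient: 3·0.25·0.15 + 4·0.5·0.444 + 4·0.25·0.203 + 2·0.125·0.385 = 1.29975.
1.29975 < 2.4: the indirect benefit is less than the cost.

No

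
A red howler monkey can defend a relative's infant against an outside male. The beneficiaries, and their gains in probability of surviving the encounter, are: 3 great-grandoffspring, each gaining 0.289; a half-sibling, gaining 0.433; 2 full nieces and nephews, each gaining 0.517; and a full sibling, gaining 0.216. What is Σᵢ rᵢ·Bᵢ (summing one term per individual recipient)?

0.583125

r to a great-grandoffspring = 1/8 (three parent–offspring links: r = (1/2)^3 = 1/8).
r to a half-sibling = 1/4 (half-sibs share one parent — one path of length 2: r = (1/2)^2 = 1/4).
r to a full niece or nephew = 0.25 (full aunt/uncle↔niece/nephew: two paths of length 3 through the shared grandparent pair: r = 2·(1/2)^3 = 1/4).
r to a full sibling = 0.5 (full sibs share both parents — two paths of length 2: r = 2·(1/2)^2 = 1/2).
Summing one r·B term per recipient: 3·0.125·0.289 + 1·0.25·0.433 + 2·0.25·0.517 + 1·0.5·0.216 = 0.583125.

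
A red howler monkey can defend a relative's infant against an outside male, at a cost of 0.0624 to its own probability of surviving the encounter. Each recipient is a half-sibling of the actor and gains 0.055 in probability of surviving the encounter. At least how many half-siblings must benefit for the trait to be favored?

r to a half-sibling = 1/4 (half-sibs share one parent — one path of length 2: r = (1/2)^2 = 1/4).
Hamilton's rule: n·r·B > C  ⇒  n > C/(r·B) = 0.0624/(0.25·0.055) = 4.538.
The smallest integer exceeding 4.538 is 5.

5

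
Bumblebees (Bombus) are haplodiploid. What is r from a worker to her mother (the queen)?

0.5

One meiotic link between diploid queen and diploid daughter: r = 1/2.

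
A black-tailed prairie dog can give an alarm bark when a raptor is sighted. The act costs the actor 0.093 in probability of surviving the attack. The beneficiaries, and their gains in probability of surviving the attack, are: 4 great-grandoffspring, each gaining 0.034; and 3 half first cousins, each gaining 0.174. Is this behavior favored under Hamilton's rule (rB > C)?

Hamilton's rule: the trait is favored when the sum of r·B over every recipient exceeds the actor's cost C.
r to a great-grandoffspring = 1/8 (three parent–offspring links: r = (1/2)^3 = 1/8).
r to a half first cousin = 1/16 (half first cousins share one grandparent — one path of length 4: r = (1/2)^4 = 1/16).
Summing one r·B term per recipient: 4·0.125·0.034 + 3·0.0625·0.174 = 0.049625.
0.049625 < 0.093: the indirect benefit is less than the cost.

No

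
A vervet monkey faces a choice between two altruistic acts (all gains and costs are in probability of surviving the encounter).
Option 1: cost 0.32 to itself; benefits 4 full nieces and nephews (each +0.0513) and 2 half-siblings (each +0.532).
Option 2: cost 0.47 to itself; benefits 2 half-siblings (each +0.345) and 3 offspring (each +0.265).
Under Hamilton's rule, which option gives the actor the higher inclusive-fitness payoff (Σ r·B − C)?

Option 1: r to a full niece or nephew = 0.25.
Option 1: r to a half-sibling = 0.25.
Option 1: Σ r·B − C = (4·0.25·0.0513 + 2·0.25·0.532) − 0.32 = -0.0027.
Option 2: r to a half-sibling = 0.25.
Option 2: r to an offspring = 0.5.
Option 2: Σ r·B − C = (2·0.25·0.345 + 3·0.5·0.265) − 0.47 = 0.1.
Option 2 has the higher net inclusive-fitness payoff.

Option 2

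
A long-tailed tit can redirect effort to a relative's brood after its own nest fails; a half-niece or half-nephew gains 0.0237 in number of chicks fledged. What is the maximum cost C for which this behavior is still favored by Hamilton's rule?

r to a half-niece or half-nephew = 1/8 (half-aunt/uncle↔niece/nephew: one path of length 3: r = (1/2)^3 = 1/8).
Hamilton's rule: n·r·B > C, so the trait is favored while C < n·r·B = 1·0.125·0.0237 = 0.0029625.

0.0029625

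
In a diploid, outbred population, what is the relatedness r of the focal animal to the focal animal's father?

Each parent–offspring link contributes a factor of 1/2, and independent paths through distinct common ancestors add.
One parent–offspring link: r = (1/2)^1 = 1/2.

0.5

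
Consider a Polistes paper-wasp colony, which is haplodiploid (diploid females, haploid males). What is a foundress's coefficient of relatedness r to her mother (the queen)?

One meiotic link between diploid queen and diploid daughter: r = 1/2.

0.5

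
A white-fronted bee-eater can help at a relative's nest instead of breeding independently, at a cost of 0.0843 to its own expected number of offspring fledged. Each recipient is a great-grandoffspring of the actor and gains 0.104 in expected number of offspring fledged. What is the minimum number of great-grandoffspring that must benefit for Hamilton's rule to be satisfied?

r to a great-grandoffspring = 0.125 (three parent–offspring links: r = (1/2)^3 = 1/8).
Hamilton's rule: n·r·B > C  ⇒  n > C/(r·B) = 0.0843/(0.125·0.104) = 6.485.
The smallest integer exceeding 6.485 is 7.

7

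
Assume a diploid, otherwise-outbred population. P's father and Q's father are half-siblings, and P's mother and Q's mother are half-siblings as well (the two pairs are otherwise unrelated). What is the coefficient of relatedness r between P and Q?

0.125

Wright's path rule: contributions from independent ancestry routes add.
P and Q are related in two ways: half first cousins through their fathers (r = 1/16) and half first cousins through their mothers (r = 1/16).
r = 1/16 + 1/16 = 0.125.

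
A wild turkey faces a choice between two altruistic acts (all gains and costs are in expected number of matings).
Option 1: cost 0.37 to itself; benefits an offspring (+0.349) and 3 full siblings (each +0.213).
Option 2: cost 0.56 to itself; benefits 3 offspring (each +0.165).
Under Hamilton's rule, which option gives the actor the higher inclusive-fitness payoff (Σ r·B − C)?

Option 1

Option 1: r to an offspring = 0.5.
Option 1: r to a full sibling = 0.5.
Option 1: Σ r·B − C = (1·0.5·0.349 + 3·0.5·0.213) − 0.37 = 0.124.
Option 2: r to an offspring = 0.5.
Option 2: Σ r·B − C = (3·0.5·0.165) − 0.56 = -0.3125.
Option 1 has the higher net inclusive-fitness payoff.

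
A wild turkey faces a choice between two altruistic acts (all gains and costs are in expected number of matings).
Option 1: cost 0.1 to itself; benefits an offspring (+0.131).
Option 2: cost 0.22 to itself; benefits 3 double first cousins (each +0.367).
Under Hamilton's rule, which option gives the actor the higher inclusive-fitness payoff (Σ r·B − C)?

Option 2

Option 1: r to an offspring = 0.5.
Option 1: Σ r·B − C = (1·0.5·0.131) − 0.1 = -0.0345.
Option 2: r to a double first cousin = 0.25.
Option 2: Σ r·B − C = (3·0.25·0.367) − 0.22 = 0.05525.
Option 2 has the higher net inclusive-fitness payoff.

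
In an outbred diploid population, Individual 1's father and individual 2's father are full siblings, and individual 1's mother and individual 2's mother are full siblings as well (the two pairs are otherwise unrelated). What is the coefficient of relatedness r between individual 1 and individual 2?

Independent pedigree routes through distinct common ancestors add.
Individual 1 and individual 2 are related in two ways: first cousins through their fathers (r = 1/8) and first cousins through their mothers (r = 1/8) — i.e. double first cousins.
r = 1/8 + 1/8 = 0.25.

0.25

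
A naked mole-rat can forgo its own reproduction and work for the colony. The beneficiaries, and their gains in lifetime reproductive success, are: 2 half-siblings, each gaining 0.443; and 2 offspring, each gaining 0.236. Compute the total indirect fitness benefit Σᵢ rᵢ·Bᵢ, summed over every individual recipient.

0.4575

r to a half-sibling = 0.25 (half-sibs share one parent — one path of length 2: r = (1/2)^2 = 1/4).
r to an offspring = 1/2 (one parent–offspring link: r = (1/2)^1 = 1/2).
Summing one r·B term per recipient: 2·0.25·0.443 + 2·0.5·0.236 = 0.4575.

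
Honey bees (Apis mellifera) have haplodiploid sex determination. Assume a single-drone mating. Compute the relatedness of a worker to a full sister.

0.75

Haplodiploid full sisters inherit their father's entire haploid genome identically (contributing 1/2) and on average half of their mother's contribution (1/2 · 1/2 = 1/4); r = 1/2 + 1/4 = 3/4.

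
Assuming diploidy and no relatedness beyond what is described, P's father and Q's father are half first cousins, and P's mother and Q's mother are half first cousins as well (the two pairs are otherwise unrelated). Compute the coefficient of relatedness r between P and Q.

0.03125

Wright's path rule: contributions from independent ancestry routes add.
P and Q are related in two ways: half second cousins through their fathers (r = 1/64) and half second cousins through their mothers (r = 1/64).
r = 1/64 + 1/64 = 1/32 = 0.03125.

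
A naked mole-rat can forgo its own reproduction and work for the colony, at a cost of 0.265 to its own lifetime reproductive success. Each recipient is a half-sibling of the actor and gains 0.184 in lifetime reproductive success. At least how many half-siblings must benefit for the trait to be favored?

r to a half-sibling = 0.25 (half-sibs share one parent — one path of length 2: r = (1/2)^2 = 1/4).
Hamilton's rule: n·r·B > C  ⇒  n > C/(r·B) = 0.265/(0.25·0.184) = 5.761.
The smallest integer exceeding 5.761 is 6.

6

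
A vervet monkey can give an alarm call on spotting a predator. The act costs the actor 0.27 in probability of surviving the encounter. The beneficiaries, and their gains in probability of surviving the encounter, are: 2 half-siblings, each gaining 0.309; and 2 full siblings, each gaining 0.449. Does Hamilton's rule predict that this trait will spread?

Yes

Hamilton's rule: the trait is favored when the sum of r·B over every recipient exceeds the actor's cost C.
r to a half-sibling = 0.25 (half-sibs share one parent — one path of length 2: r = (1/2)^2 = 1/4).
r to a full sibling = 0.5 (full sibs share both parents — two paths of length 2: r = 2·(1/2)^2 = 1/2).
Summing one r·B term per recipient: 2·0.25·0.309 + 2·0.5·0.449 = 0.6035.
0.6035 > 0.27: the indirect benefit exceeds the cost.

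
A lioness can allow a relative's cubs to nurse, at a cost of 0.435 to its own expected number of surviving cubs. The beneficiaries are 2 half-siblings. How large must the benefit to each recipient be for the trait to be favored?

r to a half-sibling = 1/4 (half-sibs share one parent — one path of length 2: r = (1/2)^2 = 1/4).
Hamilton's rule with n recipients of equal r: n·r·B > C, so B > C/(n·r) = 0.435/(2·0.25) = 0.87.

0.87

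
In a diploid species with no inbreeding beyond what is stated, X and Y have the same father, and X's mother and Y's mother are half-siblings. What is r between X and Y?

Relatedness sums over independent paths through distinct common ancestors.
X and Y are related in two ways: half-sibs through their shared father (r = 1/4) and half first cousins through their mothers (r = 1/16).
r = 1/4 + 1/16 = 5/16 = 0.3125.

0.3125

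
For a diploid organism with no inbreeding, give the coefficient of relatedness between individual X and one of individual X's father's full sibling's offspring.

0.125

Each parent–offspring link contributes a factor of 1/2, and independent paths through distinct common ancestors add.
First cousins share one grandparent pair — two paths of length 4: r = 2·(1/2)^4 = 1/8.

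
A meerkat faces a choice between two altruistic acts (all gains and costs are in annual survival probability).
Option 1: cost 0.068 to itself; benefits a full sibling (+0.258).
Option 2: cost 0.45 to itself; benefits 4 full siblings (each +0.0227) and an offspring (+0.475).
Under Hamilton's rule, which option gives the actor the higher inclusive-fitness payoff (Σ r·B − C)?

Option 1

Option 1: r to a full sibling = 0.5.
Option 1: Σ r·B − C = (1·0.5·0.258) − 0.068 = 0.061.
Option 2: r to a full sibling = 0.5.
Option 2: r to an offspring = 0.5.
Option 2: Σ r·B − C = (4·0.5·0.0227 + 1·0.5·0.475) − 0.45 = -0.1671.
Option 1 has the higher net inclusive-fitness payoff.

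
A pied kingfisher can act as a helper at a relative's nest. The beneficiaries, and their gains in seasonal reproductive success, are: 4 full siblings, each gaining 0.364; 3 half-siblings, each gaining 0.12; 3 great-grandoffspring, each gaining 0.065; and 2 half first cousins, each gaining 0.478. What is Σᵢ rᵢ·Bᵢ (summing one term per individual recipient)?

0.902125

r to a full sibling = 1/2 (full sibs share both parents — two paths of length 2: r = 2·(1/2)^2 = 1/2).
r to a half-sibling = 1/4 (half-sibs share one parent — one path of length 2: r = (1/2)^2 = 1/4).
r to a great-grandoffspring = 1/8 (three parent–offspring links: r = (1/2)^3 = 1/8).
r to a half first cousin = 1/16 (half first cousins share one grandparent — one path of length 4: r = (1/2)^4 = 1/16).
Summing one r·B term per recipient: 4·0.5·0.364 + 3·0.25·0.12 + 3·0.125·0.065 + 2·0.0625·0.478 = 0.902125.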